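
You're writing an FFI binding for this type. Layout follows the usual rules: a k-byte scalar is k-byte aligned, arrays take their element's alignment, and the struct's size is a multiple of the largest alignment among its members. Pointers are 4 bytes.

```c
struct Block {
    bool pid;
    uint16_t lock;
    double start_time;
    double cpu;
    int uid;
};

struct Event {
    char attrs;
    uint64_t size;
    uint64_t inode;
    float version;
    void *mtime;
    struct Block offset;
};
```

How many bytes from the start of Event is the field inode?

Block: @0: pid [1B, align 1] → 1; +1 pad (align 2); @2: lock [2B, align 2] → 4; +4 pad (align 8); @8: start_time [8B, align 8] → 16; @16: cpu [8B, align 8] → 24; @24: uid [4B, align 4] → 28; +4 tail pad (align 8); size 32, align 8
@0: attrs [1B, align 1] → 1
+7 pad (align 8)
@8: size [8B, align 8] → 16
@16: inode [8B, align 8] → 24

16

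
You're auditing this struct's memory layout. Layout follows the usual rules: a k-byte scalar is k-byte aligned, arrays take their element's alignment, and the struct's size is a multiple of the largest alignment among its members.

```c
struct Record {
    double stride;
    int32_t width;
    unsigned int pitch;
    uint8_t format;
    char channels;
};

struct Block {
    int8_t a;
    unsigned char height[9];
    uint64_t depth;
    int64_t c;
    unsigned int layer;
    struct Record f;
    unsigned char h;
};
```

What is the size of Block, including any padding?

72 bytes

Record: stride at 0 (size 8, align 8) → ends 8; width at 8 (size 4, align 4) → ends 12; pitch at 12 (size 4, align 4) → ends 16; format at 16 (size 1, align 1) → ends 17; channels at 17 (size 1, align 1) → ends 18; tail pad 6 to reach multiple of 8; total 24 bytes, alignment 8
a at 0 (size 1, align 1) → ends 1
height at 1 (size 9, align 1) → ends 10
pad 6 to align 8 for depth
depth at 16 (size 8, align 8) → ends 24
c at 24 (size 8, align 8) → ends 32
layer at 32 (size 4, align 4) → ends 36
pad 4 to align 8 for f
f at 40 (size 24, align 8) → ends 64
h at 64 (size 1, align 1) → ends 65
tail pad 7 to reach multiple of 8
total 72 bytes, alignment 8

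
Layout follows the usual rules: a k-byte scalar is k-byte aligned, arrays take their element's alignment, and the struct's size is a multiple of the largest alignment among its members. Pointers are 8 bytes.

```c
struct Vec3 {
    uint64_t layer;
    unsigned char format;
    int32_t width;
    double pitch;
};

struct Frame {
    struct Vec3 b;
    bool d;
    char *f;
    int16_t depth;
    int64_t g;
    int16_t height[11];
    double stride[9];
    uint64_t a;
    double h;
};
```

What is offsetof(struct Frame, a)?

Vec3: 0..8  layer  (8B, 8-aligned); 8..9  format  (1B, 1-aligned); 9..12  -- padding (3B); 12..16  width  (4B, 4-aligned); 16..24  pitch  (8B, 8-aligned); sizeof = 24, alignof = 8
0..24  b  (24B, 8-aligned)
24..25  d  (1B, 1-aligned)
25..32  -- padding (7B)
32..40  f  (8B, 8-aligned)
40..42  depth  (2B, 2-aligned)
42..48  -- padding (6B)
48..56  g  (8B, 8-aligned)
56..78  height  (22B, 2-aligned)
78..80  -- padding (2B)
80..152  stride  (72B, 8-aligned)
152..160  a  (8B, 8-aligned)

152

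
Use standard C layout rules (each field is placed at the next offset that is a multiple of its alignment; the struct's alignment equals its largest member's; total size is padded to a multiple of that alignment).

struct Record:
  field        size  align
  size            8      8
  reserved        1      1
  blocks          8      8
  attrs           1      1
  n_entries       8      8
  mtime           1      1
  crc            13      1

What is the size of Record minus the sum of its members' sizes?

16

0..8  size  (8B, 8-aligned)
8..9  reserved  (1B, 1-aligned)
9..16  -- padding (7B)
16..24  blocks  (8B, 8-aligned)
24..25  attrs  (1B, 1-aligned)
25..32  -- padding (7B)
32..40  n_entries  (8B, 8-aligned)
40..41  mtime  (1B, 1-aligned)
41..54  crc  (13B, 1-aligned)
54..56  -- tail padding (2B)
sizeof = 56, alignof = 8
data bytes 40, size 56 → padding 16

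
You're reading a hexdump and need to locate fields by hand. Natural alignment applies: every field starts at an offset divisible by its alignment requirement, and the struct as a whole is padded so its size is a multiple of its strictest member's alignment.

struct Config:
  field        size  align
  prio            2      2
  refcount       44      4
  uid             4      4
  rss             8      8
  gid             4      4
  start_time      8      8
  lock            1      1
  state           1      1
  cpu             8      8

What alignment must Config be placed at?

8

member alignments: prio=2, refcount=4, uid=4, rss=8, gid=4, start_time=8, lock=1, state=1, cpu=8
max = 8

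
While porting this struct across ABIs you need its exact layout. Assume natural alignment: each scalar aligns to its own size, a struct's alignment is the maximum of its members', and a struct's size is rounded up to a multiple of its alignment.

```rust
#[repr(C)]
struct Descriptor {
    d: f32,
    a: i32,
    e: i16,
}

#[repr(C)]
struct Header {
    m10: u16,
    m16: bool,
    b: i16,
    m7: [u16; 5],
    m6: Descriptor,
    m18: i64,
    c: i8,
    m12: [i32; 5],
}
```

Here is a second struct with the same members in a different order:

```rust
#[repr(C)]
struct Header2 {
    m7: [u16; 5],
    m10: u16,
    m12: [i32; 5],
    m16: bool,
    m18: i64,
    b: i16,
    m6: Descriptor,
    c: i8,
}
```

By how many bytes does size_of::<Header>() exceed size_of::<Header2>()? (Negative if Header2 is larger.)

-8

Descriptor: 0..4  d  (4B, 4-aligned); 4..8  a  (4B, 4-aligned); 8..10  e  (2B, 2-aligned); 10..12  -- tail padding (2B); sizeof = 12, alignof = 4
0..2  m10  (2B, 2-aligned)
2..3  m16  (1B, 1-aligned)
3..4  -- padding (1B)
4..6  b  (2B, 2-aligned)
6..16  m7  (10B, 2-aligned)
16..28  m6  (12B, 4-aligned)
28..32  -- padding (4B)
32..40  m18  (8B, 8-aligned)
40..41  c  (1B, 1-aligned)
41..44  -- padding (3B)
44..64  m12  (20B, 4-aligned)
sizeof = 64, alignof = 8
— Header2 —
0..10  m7  (10B, 2-aligned)
10..12  m10  (2B, 2-aligned)
12..32  m12  (20B, 4-aligned)
32..33  m16  (1B, 1-aligned)
33..40  -- padding (7B)
40..48  m18  (8B, 8-aligned)
48..50  b  (2B, 2-aligned)
50..52  -- padding (2B)
52..64  m6  (12B, 4-aligned)
64..65  c  (1B, 1-aligned)
65..72  -- tail padding (7B)
sizeof = 72, alignof = 8
64 − 72 = -8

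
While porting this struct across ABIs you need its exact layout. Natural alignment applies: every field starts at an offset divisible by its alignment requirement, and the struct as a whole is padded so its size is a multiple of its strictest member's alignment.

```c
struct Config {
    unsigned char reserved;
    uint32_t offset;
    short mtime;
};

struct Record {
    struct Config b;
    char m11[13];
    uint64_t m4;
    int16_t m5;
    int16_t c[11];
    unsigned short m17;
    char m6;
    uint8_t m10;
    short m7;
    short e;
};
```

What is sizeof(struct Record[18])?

1296

Config: reserved at 0 (size 1, align 1) → ends 1; pad 3 to align 4 for offset; offset at 4 (size 4, align 4) → ends 8; mtime at 8 (size 2, align 2) → ends 10; tail pad 2 to reach multiple of 4; total 12 bytes, alignment 4
b at 0 (size 12, align 4) → ends 12
m11 at 12 (size 13, align 1) → ends 25
pad 7 to align 8 for m4
m4 at 32 (size 8, align 8) → ends 40
m5 at 40 (size 2, align 2) → ends 42
c at 42 (size 22, align 2) → ends 64
m17 at 64 (size 2, align 2) → ends 66
m6 at 66 (size 1, align 1) → ends 67
m10 at 67 (size 1, align 1) → ends 68
m7 at 68 (size 2, align 2) → ends 70
e at 70 (size 2, align 2) → ends 72
total 72 bytes, alignment 8
array of 18: 18 × 72 = 1296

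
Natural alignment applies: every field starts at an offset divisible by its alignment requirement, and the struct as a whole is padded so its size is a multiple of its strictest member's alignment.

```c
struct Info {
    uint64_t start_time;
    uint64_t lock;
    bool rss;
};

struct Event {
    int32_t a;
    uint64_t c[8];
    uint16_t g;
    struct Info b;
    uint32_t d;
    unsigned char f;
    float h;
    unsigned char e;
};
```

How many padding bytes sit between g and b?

Info: @0: start_time [8B, align 8] → 8; @8: lock [8B, align 8] → 16; @16: rss [1B, align 1] → 17; +7 tail pad (align 8); size 24, align 8
@0: a [4B, align 4] → 4
+4 pad (align 8)
@8: c [64B, align 8] → 72
@72: g [2B, align 2] → 74
+6 pad (align 8)
@80: b [24B, align 8] → 104

6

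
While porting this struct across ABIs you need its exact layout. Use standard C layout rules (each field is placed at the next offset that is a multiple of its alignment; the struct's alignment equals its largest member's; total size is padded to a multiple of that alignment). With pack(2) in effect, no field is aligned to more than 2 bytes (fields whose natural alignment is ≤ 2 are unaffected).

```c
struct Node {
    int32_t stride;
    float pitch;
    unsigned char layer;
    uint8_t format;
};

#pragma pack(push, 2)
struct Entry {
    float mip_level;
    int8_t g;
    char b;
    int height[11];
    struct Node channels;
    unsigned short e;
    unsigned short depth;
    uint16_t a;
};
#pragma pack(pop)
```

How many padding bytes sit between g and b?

0

Node: @0: stride [4B, align 4] → 4; @4: pitch [4B, align 4] → 8; @8: layer [1B, align 1] → 9; @9: format [1B, align 1] → 10; +2 tail pad (align 4); size 12, align 4
@0: mip_level [4B, align 2] → 4
@4: g [1B, align 1] → 5
@5: b [1B, align 1] → 6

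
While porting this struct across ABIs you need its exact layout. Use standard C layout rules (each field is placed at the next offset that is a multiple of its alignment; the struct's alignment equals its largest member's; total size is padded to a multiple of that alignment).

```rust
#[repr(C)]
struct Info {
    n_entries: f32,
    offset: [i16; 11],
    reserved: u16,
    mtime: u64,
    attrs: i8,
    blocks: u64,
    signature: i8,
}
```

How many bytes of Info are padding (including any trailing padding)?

18

n_entries at 0 (size 4, align 4) → ends 4
offset at 4 (size 22, align 2) → ends 26
reserved at 26 (size 2, align 2) → ends 28
pad 4 to align 8 for mtime
mtime at 32 (size 8, align 8) → ends 40
attrs at 40 (size 1, align 1) → ends 41
pad 7 to align 8 for blocks
blocks at 48 (size 8, align 8) → ends 56
signature at 56 (size 1, align 1) → ends 57
tail pad 7 to reach multiple of 8
total 64 bytes, alignment 8
data bytes 46, size 64 → padding 18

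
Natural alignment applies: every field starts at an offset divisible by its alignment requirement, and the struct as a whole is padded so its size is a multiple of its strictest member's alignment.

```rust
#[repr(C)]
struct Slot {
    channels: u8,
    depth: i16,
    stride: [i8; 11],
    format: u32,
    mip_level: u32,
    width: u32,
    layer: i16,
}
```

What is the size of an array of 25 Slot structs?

800

0..1  channels  (1B, 1-aligned)
1..2  -- padding (1B)
2..4  depth  (2B, 2-aligned)
4..15  stride  (11B, 1-aligned)
15..16  -- padding (1B)
16..20  format  (4B, 4-aligned)
20..24  mip_level  (4B, 4-aligned)
24..28  width  (4B, 4-aligned)
28..30  layer  (2B, 2-aligned)
30..32  -- tail padding (2B)
sizeof = 32, alignof = 4
array of 25: 25 × 32 = 800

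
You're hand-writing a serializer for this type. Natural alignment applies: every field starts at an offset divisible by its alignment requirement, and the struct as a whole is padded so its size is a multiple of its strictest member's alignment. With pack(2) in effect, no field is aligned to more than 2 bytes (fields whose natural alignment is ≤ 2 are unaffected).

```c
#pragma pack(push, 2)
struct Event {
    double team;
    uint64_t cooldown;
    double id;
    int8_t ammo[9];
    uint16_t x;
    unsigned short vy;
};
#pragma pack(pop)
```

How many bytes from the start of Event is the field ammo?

24

0..8  team  (8B, 2-aligned)
8..16  cooldown  (8B, 2-aligned)
16..24  id  (8B, 2-aligned)
24..33  ammo  (9B, 1-aligned)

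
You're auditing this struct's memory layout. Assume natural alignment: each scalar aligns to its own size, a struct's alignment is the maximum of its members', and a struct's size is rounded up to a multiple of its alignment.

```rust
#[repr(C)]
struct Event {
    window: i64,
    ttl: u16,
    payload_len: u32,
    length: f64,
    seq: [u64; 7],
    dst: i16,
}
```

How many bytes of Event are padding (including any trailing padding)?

@0: window [8B, align 8] → 8
@8: ttl [2B, align 2] → 10
+2 pad (align 4)
@12: payload_len [4B, align 4] → 16
@16: length [8B, align 8] → 24
@24: seq [56B, align 8] → 80
@80: dst [2B, align 2] → 82
+6 tail pad (align 8)
size 88, align 8
data bytes 80, size 88 → padding 8

8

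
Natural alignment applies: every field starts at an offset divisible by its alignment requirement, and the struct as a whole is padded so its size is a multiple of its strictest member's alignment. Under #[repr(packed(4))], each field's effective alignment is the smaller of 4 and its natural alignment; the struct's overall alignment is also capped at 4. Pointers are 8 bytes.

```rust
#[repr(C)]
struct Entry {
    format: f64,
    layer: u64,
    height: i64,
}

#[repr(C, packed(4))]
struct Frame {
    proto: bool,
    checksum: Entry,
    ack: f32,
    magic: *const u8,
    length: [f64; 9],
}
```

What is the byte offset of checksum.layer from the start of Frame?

12

Entry: format at 0 (size 8, align 8) → ends 8; layer at 8 (size 8, align 8) → ends 16; height at 16 (size 8, align 8) → ends 24; total 24 bytes, alignment 8
proto at 0 (size 1, align 1) → ends 1
pad 3 to align 4 for checksum
checksum at 4 (size 24, align 4) → ends 28
within Entry: layer at 8
4 + 8 = 12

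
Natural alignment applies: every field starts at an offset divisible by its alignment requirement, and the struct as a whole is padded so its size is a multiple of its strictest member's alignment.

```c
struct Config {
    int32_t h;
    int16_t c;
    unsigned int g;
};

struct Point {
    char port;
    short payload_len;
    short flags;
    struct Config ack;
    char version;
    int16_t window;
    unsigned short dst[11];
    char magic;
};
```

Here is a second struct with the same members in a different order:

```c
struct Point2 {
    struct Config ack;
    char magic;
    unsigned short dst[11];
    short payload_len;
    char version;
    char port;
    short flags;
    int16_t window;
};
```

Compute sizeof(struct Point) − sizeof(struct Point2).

Config: 0..4  h  (4B, 4-aligned); 4..6  c  (2B, 2-aligned); 6..8  -- padding (2B); 8..12  g  (4B, 4-aligned); sizeof = 12, alignof = 4
0..1  port  (1B, 1-aligned)
1..2  -- padding (1B)
2..4  payload_len  (2B, 2-aligned)
4..6  flags  (2B, 2-aligned)
6..8  -- padding (2B)
8..20  ack  (12B, 4-aligned)
20..21  version  (1B, 1-aligned)
21..22  -- padding (1B)
22..24  window  (2B, 2-aligned)
24..46  dst  (22B, 2-aligned)
46..47  magic  (1B, 1-aligned)
47..48  -- tail padding (1B)
sizeof = 48, alignof = 4
— Point2 —
0..12  ack  (12B, 4-aligned)
12..13  magic  (1B, 1-aligned)
13..14  -- padding (1B)
14..36  dst  (22B, 2-aligned)
36..38  payload_len  (2B, 2-aligned)
38..39  version  (1B, 1-aligned)
39..40  port  (1B, 1-aligned)
40..42  flags  (2B, 2-aligned)
42..44  window  (2B, 2-aligned)
sizeof = 44, alignof = 4
48 − 44 = 4

4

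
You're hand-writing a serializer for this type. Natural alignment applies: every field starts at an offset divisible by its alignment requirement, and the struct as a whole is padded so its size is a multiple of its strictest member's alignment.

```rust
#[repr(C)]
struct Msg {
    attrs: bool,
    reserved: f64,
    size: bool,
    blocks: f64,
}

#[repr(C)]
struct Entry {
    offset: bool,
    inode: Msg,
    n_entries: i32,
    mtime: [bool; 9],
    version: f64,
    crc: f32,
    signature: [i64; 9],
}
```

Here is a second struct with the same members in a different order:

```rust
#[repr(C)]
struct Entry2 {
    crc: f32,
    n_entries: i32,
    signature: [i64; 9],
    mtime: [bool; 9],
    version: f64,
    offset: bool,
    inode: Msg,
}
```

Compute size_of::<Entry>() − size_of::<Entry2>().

0

Msg: 0..1  attrs  (1B, 1-aligned); 1..8  -- padding (7B); 8..16  reserved  (8B, 8-aligned); 16..17  size  (1B, 1-aligned); 17..24  -- padding (7B); 24..32  blocks  (8B, 8-aligned); sizeof = 32, alignof = 8
0..1  offset  (1B, 1-aligned)
1..8  -- padding (7B)
8..40  inode  (32B, 8-aligned)
40..44  n_entries  (4B, 4-aligned)
44..53  mtime  (9B, 1-aligned)
53..56  -- padding (3B)
56..64  version  (8B, 8-aligned)
64..68  crc  (4B, 4-aligned)
68..72  -- padding (4B)
72..144  signature  (72B, 8-aligned)
sizeof = 144, alignof = 8
— Entry2 —
0..4  crc  (4B, 4-aligned)
4..8  n_entries  (4B, 4-aligned)
8..80  signature  (72B, 8-aligned)
80..89  mtime  (9B, 1-aligned)
89..96  -- padding (7B)
96..104  version  (8B, 8-aligned)
104..105  offset  (1B, 1-aligned)
105..112  -- padding (7B)
112..144  inode  (32B, 8-aligned)
sizeof = 144, alignof = 8
144 − 144 = 0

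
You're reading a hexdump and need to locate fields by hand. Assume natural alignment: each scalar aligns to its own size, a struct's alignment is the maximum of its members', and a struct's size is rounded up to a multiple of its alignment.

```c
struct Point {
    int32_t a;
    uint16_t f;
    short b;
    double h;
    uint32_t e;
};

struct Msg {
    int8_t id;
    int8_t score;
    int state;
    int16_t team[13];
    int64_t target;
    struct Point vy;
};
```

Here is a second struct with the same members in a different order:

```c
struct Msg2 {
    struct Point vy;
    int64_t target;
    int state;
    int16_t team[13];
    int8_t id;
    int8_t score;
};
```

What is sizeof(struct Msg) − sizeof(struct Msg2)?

8

Point: @0: a [4B, align 4] → 4; @4: f [2B, align 2] → 6; @6: b [2B, align 2] → 8; @8: h [8B, align 8] → 16; @16: e [4B, align 4] → 20; +4 tail pad (align 8); size 24, align 8
@0: id [1B, align 1] → 1
@1: score [1B, align 1] → 2
+2 pad (align 4)
@4: state [4B, align 4] → 8
@8: team [26B, align 2] → 34
+6 pad (align 8)
@40: target [8B, align 8] → 48
@48: vy [24B, align 8] → 72
size 72, align 8
— Msg2 —
@0: vy [24B, align 8] → 24
@24: target [8B, align 8] → 32
@32: state [4B, align 4] → 36
@36: team [26B, align 2] → 62
@62: id [1B, align 1] → 63
@63: score [1B, align 1] → 64
size 64, align 8
72 − 64 = 8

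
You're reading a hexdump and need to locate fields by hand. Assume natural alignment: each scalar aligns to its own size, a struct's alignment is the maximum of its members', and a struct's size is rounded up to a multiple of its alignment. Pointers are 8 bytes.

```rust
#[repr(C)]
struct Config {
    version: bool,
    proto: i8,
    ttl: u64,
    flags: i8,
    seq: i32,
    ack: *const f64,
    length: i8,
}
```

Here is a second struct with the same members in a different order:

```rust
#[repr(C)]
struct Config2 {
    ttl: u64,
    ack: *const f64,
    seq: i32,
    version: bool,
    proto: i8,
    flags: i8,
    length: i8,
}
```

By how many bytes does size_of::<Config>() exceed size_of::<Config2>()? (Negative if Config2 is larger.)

0..1  version  (1B, 1-aligned)
1..2  proto  (1B, 1-aligned)
2..8  -- padding (6B)
8..16  ttl  (8B, 8-aligned)
16..17  flags  (1B, 1-aligned)
17..20  -- padding (3B)
20..24  seq  (4B, 4-aligned)
24..32  ack  (8B, 8-aligned)
32..33  length  (1B, 1-aligned)
33..40  -- tail padding (7B)
sizeof = 40, alignof = 8
— Config2 —
0..8  ttl  (8B, 8-aligned)
8..16  ack  (8B, 8-aligned)
16..20  seq  (4B, 4-aligned)
20..21  version  (1B, 1-aligned)
21..22  proto  (1B, 1-aligned)
22..23  flags  (1B, 1-aligned)
23..24  length  (1B, 1-aligned)
sizeof = 24, alignof = 8
40 − 24 = 16

16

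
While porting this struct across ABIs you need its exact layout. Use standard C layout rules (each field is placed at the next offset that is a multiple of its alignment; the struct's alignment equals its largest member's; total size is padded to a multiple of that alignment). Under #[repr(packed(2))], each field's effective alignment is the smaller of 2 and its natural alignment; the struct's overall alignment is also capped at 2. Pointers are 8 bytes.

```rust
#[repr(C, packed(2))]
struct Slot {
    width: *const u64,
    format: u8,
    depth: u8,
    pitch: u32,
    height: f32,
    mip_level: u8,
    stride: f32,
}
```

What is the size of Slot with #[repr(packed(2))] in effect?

24

@0: width [8B, align 2] → 8
@8: format [1B, align 1] → 9
@9: depth [1B, align 1] → 10
@10: pitch [4B, align 2] → 14
@14: height [4B, align 2] → 18
@18: mip_level [1B, align 1] → 19
+1 pad (align 2)
@20: stride [4B, align 2] → 24
size 24, align 2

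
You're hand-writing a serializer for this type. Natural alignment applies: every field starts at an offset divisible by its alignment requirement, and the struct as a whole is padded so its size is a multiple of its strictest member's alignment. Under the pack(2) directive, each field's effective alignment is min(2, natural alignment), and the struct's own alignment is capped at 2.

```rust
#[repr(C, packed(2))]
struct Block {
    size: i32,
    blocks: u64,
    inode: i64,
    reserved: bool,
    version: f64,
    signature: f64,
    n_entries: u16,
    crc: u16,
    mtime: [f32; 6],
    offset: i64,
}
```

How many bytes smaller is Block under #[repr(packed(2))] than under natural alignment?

14

natural layout:
  0..4  size  (4B, 4-aligned)
  4..8  -- padding (4B)
  8..16  blocks  (8B, 8-aligned)
  16..24  inode  (8B, 8-aligned)
  24..25  reserved  (1B, 1-aligned)
  25..32  -- padding (7B)
  32..40  version  (8B, 8-aligned)
  40..48  signature  (8B, 8-aligned)
  48..50  n_entries  (2B, 2-aligned)
  50..52  crc  (2B, 2-aligned)
  52..76  mtime  (24B, 4-aligned)
  76..80  -- padding (4B)
  80..88  offset  (8B, 8-aligned)
  sizeof = 88, alignof = 8
packed(2) layout:
  0..4  size  (4B, 2-aligned)
  4..12  blocks  (8B, 2-aligned)
  12..20  inode  (8B, 2-aligned)
  20..21  reserved  (1B, 1-aligned)
  21..22  -- padding (1B)
  22..30  version  (8B, 2-aligned)
  30..38  signature  (8B, 2-aligned)
  38..40  n_entries  (2B, 2-aligned)
  40..42  crc  (2B, 2-aligned)
  42..66  mtime  (24B, 2-aligned)
  66..74  offset  (8B, 2-aligned)
  sizeof = 74, alignof = 2
88 − 74 = 14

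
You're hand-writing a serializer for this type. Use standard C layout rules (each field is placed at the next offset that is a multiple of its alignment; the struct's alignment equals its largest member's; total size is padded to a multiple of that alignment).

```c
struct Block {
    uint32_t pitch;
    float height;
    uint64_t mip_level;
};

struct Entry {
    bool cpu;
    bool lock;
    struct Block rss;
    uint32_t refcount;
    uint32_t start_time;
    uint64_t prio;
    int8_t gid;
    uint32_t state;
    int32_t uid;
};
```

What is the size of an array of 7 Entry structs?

392

Block: pitch at 0 (size 4, align 4) → ends 4; height at 4 (size 4, align 4) → ends 8; mip_level at 8 (size 8, align 8) → ends 16; total 16 bytes, alignment 8
cpu at 0 (size 1, align 1) → ends 1
lock at 1 (size 1, align 1) → ends 2
pad 6 to align 8 for rss
rss at 8 (size 16, align 8) → ends 24
refcount at 24 (size 4, align 4) → ends 28
start_time at 28 (size 4, align 4) → ends 32
prio at 32 (size 8, align 8) → ends 40
gid at 40 (size 1, align 1) → ends 41
pad 3 to align 4 for state
state at 44 (size 4, align 4) → ends 48
uid at 48 (size 4, align 4) → ends 52
tail pad 4 to reach multiple of 8
total 56 bytes, alignment 8
array of 7: 7 × 56 = 392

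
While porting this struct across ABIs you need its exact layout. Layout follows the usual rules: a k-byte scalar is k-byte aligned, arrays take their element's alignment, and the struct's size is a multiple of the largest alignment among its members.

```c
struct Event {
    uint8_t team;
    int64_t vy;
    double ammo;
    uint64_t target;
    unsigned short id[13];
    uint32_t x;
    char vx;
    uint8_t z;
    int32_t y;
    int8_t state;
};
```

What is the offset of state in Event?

72

@0: team [1B, align 1] → 1
+7 pad (align 8)
@8: vy [8B, align 8] → 16
@16: ammo [8B, align 8] → 24
@24: target [8B, align 8] → 32
@32: id [26B, align 2] → 58
+2 pad (align 4)
@60: x [4B, align 4] → 64
@64: vx [1B, align 1] → 65
@65: z [1B, align 1] → 66
+2 pad (align 4)
@68: y [4B, align 4] → 72
@72: state [1B, align 1] → 73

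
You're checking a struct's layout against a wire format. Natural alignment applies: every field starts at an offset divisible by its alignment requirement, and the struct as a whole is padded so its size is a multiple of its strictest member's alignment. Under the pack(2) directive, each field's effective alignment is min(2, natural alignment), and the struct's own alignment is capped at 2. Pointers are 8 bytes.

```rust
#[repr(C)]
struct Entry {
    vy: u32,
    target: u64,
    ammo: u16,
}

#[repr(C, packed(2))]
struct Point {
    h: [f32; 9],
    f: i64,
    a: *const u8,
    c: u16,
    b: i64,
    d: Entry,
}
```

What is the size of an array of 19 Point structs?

1634

Entry: @0: vy [4B, align 4] → 4; +4 pad (align 8); @8: target [8B, align 8] → 16; @16: ammo [2B, align 2] → 18; +6 tail pad (align 8); size 24, align 8
@0: h [36B, align 2] → 36
@36: f [8B, align 2] → 44
@44: a [8B, align 2] → 52
@52: c [2B, align 2] → 54
@54: b [8B, align 2] → 62
@62: d [24B, align 2] → 86
size 86, align 2
array of 19: 19 × 86 = 1634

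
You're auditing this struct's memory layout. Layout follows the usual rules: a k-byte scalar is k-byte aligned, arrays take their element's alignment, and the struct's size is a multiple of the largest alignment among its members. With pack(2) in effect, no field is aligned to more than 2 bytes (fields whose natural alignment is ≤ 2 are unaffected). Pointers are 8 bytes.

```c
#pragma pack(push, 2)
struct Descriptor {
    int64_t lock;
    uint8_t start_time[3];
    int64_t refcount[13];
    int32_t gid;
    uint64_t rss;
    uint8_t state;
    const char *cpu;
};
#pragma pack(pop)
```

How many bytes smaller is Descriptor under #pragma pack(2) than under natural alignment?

natural layout:
  lock at 0 (size 8, align 8) → ends 8
  start_time at 8 (size 3, align 1) → ends 11
  pad 5 to align 8 for refcount
  refcount at 16 (size 104, align 8) → ends 120
  gid at 120 (size 4, align 4) → ends 124
  pad 4 to align 8 for rss
  rss at 128 (size 8, align 8) → ends 136
  state at 136 (size 1, align 1) → ends 137
  pad 7 to align 8 for cpu
  cpu at 144 (size 8, align 8) → ends 152
  total 152 bytes, alignment 8
packed(2) layout:
  lock at 0 (size 8, align 2) → ends 8
  start_time at 8 (size 3, align 1) → ends 11
  pad 1 to align 2 for refcount
  refcount at 12 (size 104, align 2) → ends 116
  gid at 116 (size 4, align 2) → ends 120
  rss at 120 (size 8, align 2) → ends 128
  state at 128 (size 1, align 1) → ends 129
  pad 1 to align 2 for cpu
  cpu at 130 (size 8, align 2) → ends 138
  total 138 bytes, alignment 2
152 − 138 = 14

14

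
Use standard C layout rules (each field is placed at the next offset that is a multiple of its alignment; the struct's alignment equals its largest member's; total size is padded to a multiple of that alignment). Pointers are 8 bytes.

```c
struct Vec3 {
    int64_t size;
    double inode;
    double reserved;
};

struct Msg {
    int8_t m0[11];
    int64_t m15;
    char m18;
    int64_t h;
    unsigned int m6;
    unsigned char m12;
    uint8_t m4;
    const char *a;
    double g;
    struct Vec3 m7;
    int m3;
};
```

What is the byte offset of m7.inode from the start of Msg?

72

Vec3: 0..8  size  (8B, 8-aligned); 8..16  inode  (8B, 8-aligned); 16..24  reserved  (8B, 8-aligned); sizeof = 24, alignof = 8
0..11  m0  (11B, 1-aligned)
11..16  -- padding (5B)
16..24  m15  (8B, 8-aligned)
24..25  m18  (1B, 1-aligned)
25..32  -- padding (7B)
32..40  h  (8B, 8-aligned)
40..44  m6  (4B, 4-aligned)
44..45  m12  (1B, 1-aligned)
45..46  m4  (1B, 1-aligned)
46..48  -- padding (2B)
48..56  a  (8B, 8-aligned)
56..64  g  (8B, 8-aligned)
64..88  m7  (24B, 8-aligned)
within Vec3: inode at 8
64 + 8 = 72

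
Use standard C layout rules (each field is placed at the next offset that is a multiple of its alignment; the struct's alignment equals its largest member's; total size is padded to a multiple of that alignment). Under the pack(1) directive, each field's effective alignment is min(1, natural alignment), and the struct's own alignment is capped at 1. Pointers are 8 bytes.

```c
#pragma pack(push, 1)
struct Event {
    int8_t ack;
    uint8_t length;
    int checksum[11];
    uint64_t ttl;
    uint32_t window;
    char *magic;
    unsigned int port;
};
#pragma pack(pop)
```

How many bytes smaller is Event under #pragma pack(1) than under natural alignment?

10

natural layout:
  @0: ack [1B, align 1] → 1
  @1: length [1B, align 1] → 2
  +2 pad (align 4)
  @4: checksum [44B, align 4] → 48
  @48: ttl [8B, align 8] → 56
  @56: window [4B, align 4] → 60
  +4 pad (align 8)
  @64: magic [8B, align 8] → 72
  @72: port [4B, align 4] → 76
  +4 tail pad (align 8)
  size 80, align 8
packed(1) layout:
  @0: ack [1B, align 1] → 1
  @1: length [1B, align 1] → 2
  @2: checksum [44B, align 1] → 46
  @46: ttl [8B, align 1] → 54
  @54: window [4B, align 1] → 58
  @58: magic [8B, align 1] → 66
  @66: port [4B, align 1] → 70
  size 70, align 1
80 − 70 = 10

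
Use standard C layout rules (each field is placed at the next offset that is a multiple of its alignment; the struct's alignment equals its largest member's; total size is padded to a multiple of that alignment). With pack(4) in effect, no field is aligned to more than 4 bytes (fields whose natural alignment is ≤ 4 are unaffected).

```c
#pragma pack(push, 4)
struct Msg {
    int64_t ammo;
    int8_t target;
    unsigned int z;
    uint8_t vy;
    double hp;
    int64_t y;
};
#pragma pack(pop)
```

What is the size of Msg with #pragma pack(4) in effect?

36

ammo at 0 (size 8, align 4) → ends 8
target at 8 (size 1, align 1) → ends 9
pad 3 to align 4 for z
z at 12 (size 4, align 4) → ends 16
vy at 16 (size 1, align 1) → ends 17
pad 3 to align 4 for hp
hp at 20 (size 8, align 4) → ends 28
y at 28 (size 8, align 4) → ends 36
total 36 bytes, alignment 4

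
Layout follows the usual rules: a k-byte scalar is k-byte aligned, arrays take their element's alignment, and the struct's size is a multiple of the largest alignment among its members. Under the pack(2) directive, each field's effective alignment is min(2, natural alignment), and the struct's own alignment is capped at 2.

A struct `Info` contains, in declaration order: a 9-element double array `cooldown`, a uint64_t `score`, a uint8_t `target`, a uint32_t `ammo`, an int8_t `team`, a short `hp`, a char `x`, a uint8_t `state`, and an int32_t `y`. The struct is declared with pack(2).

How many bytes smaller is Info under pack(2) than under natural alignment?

natural layout:
  0..72  cooldown  (72B, 8-aligned)
  72..80  score  (8B, 8-aligned)
  80..81  target  (1B, 1-aligned)
  81..84  -- padding (3B)
  84..88  ammo  (4B, 4-aligned)
  88..89  team  (1B, 1-aligned)
  89..90  -- padding (1B)
  90..92  hp  (2B, 2-aligned)
  92..93  x  (1B, 1-aligned)
  93..94  state  (1B, 1-aligned)
  94..96  -- padding (2B)
  96..100  y  (4B, 4-aligned)
  100..104  -- tail padding (4B)
  sizeof = 104, alignof = 8
packed(2) layout:
  0..72  cooldown  (72B, 2-aligned)
  72..80  score  (8B, 2-aligned)
  80..81  target  (1B, 1-aligned)
  81..82  -- padding (1B)
  82..86  ammo  (4B, 2-aligned)
  86..87  team  (1B, 1-aligned)
  87..88  -- padding (1B)
  88..90  hp  (2B, 2-aligned)
  90..91  x  (1B, 1-aligned)
  91..92  state  (1B, 1-aligned)
  92..96  y  (4B, 2-aligned)
  sizeof = 96, alignof = 2
104 − 96 = 8

8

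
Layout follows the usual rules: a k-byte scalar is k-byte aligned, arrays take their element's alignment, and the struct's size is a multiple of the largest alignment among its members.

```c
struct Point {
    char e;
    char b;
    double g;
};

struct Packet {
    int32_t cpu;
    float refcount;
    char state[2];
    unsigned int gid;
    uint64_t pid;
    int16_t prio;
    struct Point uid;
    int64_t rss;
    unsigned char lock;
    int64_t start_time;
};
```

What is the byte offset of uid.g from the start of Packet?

40

Point: e at 0 (size 1, align 1) → ends 1; b at 1 (size 1, align 1) → ends 2; pad 6 to align 8 for g; g at 8 (size 8, align 8) → ends 16; total 16 bytes, alignment 8
cpu at 0 (size 4, align 4) → ends 4
refcount at 4 (size 4, align 4) → ends 8
state at 8 (size 2, align 1) → ends 10
pad 2 to align 4 for gid
gid at 12 (size 4, align 4) → ends 16
pid at 16 (size 8, align 8) → ends 24
prio at 24 (size 2, align 2) → ends 26
pad 6 to align 8 for uid
uid at 32 (size 16, align 8) → ends 48
within Point: g at 8
32 + 8 = 40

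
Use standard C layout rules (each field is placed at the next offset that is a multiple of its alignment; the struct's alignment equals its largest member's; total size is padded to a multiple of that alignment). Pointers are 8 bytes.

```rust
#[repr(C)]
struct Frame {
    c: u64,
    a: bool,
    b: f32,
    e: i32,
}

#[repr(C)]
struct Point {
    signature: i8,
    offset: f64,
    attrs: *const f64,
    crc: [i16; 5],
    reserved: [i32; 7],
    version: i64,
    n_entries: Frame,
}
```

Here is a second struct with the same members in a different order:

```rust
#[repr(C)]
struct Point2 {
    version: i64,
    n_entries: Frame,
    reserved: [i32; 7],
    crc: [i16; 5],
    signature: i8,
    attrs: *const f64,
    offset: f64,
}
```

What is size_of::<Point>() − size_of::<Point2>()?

8

Frame: 0..8  c  (8B, 8-aligned); 8..9  a  (1B, 1-aligned); 9..12  -- padding (3B); 12..16  b  (4B, 4-aligned); 16..20  e  (4B, 4-aligned); 20..24  -- tail padding (4B); sizeof = 24, alignof = 8
0..1  signature  (1B, 1-aligned)
1..8  -- padding (7B)
8..16  offset  (8B, 8-aligned)
16..24  attrs  (8B, 8-aligned)
24..34  crc  (10B, 2-aligned)
34..36  -- padding (2B)
36..64  reserved  (28B, 4-aligned)
64..72  version  (8B, 8-aligned)
72..96  n_entries  (24B, 8-aligned)
sizeof = 96, alignof = 8
— Point2 —
0..8  version  (8B, 8-aligned)
8..32  n_entries  (24B, 8-aligned)
32..60  reserved  (28B, 4-aligned)
60..70  crc  (10B, 2-aligned)
70..71  signature  (1B, 1-aligned)
71..72  -- padding (1B)
72..80  attrs  (8B, 8-aligned)
80..88  offset  (8B, 8-aligned)
sizeof = 88, alignof = 8
96 − 88 = 8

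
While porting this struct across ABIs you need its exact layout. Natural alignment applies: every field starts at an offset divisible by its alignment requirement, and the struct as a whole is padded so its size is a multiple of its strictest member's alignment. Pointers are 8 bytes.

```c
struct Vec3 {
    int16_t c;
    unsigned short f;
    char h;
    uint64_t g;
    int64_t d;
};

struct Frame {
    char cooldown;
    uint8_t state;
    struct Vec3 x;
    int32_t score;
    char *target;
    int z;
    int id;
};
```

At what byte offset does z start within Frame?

48

Vec3: @0: c [2B, align 2] → 2; @2: f [2B, align 2] → 4; @4: h [1B, align 1] → 5; +3 pad (align 8); @8: g [8B, align 8] → 16; @16: d [8B, align 8] → 24; size 24, align 8
@0: cooldown [1B, align 1] → 1
@1: state [1B, align 1] → 2
+6 pad (align 8)
@8: x [24B, align 8] → 32
@32: score [4B, align 4] → 36
+4 pad (align 8)
@40: target [8B, align 8] → 48
@48: z [4B, align 4] → 52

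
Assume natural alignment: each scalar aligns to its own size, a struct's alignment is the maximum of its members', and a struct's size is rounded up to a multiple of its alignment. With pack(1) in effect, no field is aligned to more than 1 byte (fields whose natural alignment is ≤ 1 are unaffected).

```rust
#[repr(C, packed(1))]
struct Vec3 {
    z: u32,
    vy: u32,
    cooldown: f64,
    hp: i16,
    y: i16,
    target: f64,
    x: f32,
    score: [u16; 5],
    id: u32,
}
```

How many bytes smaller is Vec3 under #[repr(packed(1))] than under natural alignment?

natural layout:
  0..4  z  (4B, 4-aligned)
  4..8  vy  (4B, 4-aligned)
  8..16  cooldown  (8B, 8-aligned)
  16..18  hp  (2B, 2-aligned)
  18..20  y  (2B, 2-aligned)
  20..24  -- padding (4B)
  24..32  target  (8B, 8-aligned)
  32..36  x  (4B, 4-aligned)
  36..46  score  (10B, 2-aligned)
  46..48  -- padding (2B)
  48..52  id  (4B, 4-aligned)
  52..56  -- tail padding (4B)
  sizeof = 56, alignof = 8
packed(1) layout:
  0..4  z  (4B, 1-aligned)
  4..8  vy  (4B, 1-aligned)
  8..16  cooldown  (8B, 1-aligned)
  16..18  hp  (2B, 1-aligned)
  18..20  y  (2B, 1-aligned)
  20..28  target  (8B, 1-aligned)
  28..32  x  (4B, 1-aligned)
  32..42  score  (10B, 1-aligned)
  42..46  id  (4B, 1-aligned)
  sizeof = 46, alignof = 1
56 − 46 = 10

10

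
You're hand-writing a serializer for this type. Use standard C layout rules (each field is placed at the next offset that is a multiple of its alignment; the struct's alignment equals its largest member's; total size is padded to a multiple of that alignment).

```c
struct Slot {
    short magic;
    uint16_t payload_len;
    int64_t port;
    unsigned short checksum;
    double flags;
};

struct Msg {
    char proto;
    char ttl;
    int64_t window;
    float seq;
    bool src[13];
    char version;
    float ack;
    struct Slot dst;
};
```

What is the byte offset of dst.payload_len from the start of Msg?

Slot: @0: magic [2B, align 2] → 2; @2: payload_len [2B, align 2] → 4; +4 pad (align 8); @8: port [8B, align 8] → 16; @16: checksum [2B, align 2] → 18; +6 pad (align 8); @24: flags [8B, align 8] → 32; size 32, align 8
@0: proto [1B, align 1] → 1
@1: ttl [1B, align 1] → 2
+6 pad (align 8)
@8: window [8B, align 8] → 16
@16: seq [4B, align 4] → 20
@20: src [13B, align 1] → 33
@33: version [1B, align 1] → 34
+2 pad (align 4)
@36: ack [4B, align 4] → 40
@40: dst [32B, align 8] → 72
within Slot: payload_len at 2
40 + 2 = 42

42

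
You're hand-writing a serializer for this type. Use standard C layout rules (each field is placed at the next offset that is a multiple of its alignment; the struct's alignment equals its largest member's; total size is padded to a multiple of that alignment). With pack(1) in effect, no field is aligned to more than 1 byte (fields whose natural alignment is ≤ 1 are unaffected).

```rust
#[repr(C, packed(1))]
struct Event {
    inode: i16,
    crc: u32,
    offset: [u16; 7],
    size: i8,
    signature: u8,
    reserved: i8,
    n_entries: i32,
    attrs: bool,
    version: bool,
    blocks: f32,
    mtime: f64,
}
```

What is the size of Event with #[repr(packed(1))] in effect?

inode at 0 (size 2, align 1) → ends 2
crc at 2 (size 4, align 1) → ends 6
offset at 6 (size 14, align 1) → ends 20
size at 20 (size 1, align 1) → ends 21
signature at 21 (size 1, align 1) → ends 22
reserved at 22 (size 1, align 1) → ends 23
n_entries at 23 (size 4, align 1) → ends 27
attrs at 27 (size 1, align 1) → ends 28
version at 28 (size 1, align 1) → ends 29
blocks at 29 (size 4, align 1) → ends 33
mtime at 33 (size 8, align 1) → ends 41
total 41 bytes, alignment 1

41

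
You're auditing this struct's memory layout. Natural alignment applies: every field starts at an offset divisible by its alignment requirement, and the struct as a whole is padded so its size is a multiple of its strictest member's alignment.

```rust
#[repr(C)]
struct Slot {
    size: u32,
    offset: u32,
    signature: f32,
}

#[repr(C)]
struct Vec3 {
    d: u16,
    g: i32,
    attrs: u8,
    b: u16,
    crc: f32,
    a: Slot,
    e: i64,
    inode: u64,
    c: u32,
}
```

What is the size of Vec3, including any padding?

56

Slot: @0: size [4B, align 4] → 4; @4: offset [4B, align 4] → 8; @8: signature [4B, align 4] → 12; size 12, align 4
@0: d [2B, align 2] → 2
+2 pad (align 4)
@4: g [4B, align 4] → 8
@8: attrs [1B, align 1] → 9
+1 pad (align 2)
@10: b [2B, align 2] → 12
@12: crc [4B, align 4] → 16
@16: a [12B, align 4] → 28
+4 pad (align 8)
@32: e [8B, align 8] → 40
@40: inode [8B, align 8] → 48
@48: c [4B, align 4] → 52
+4 tail pad (align 8)
size 56, align 8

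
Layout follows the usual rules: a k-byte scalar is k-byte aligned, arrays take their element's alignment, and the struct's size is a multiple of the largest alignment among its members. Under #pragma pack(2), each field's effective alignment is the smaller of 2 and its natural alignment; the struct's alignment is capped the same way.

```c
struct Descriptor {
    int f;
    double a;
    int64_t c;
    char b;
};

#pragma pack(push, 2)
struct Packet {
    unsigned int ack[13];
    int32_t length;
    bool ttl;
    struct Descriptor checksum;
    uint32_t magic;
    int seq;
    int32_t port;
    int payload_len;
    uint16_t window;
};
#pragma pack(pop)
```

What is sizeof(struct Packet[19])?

2052

Descriptor: @0: f [4B, align 4] → 4; +4 pad (align 8); @8: a [8B, align 8] → 16; @16: c [8B, align 8] → 24; @24: b [1B, align 1] → 25; +7 tail pad (align 8); size 32, align 8
@0: ack [52B, align 2] → 52
@52: length [4B, align 2] → 56
@56: ttl [1B, align 1] → 57
+1 pad (align 2)
@58: checksum [32B, align 2] → 90
@90: magic [4B, align 2] → 94
@94: seq [4B, align 2] → 98
@98: port [4B, align 2] → 102
@102: payload_len [4B, align 2] → 106
@106: window [2B, align 2] → 108
size 108, align 2
array of 19: 19 × 108 = 2052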